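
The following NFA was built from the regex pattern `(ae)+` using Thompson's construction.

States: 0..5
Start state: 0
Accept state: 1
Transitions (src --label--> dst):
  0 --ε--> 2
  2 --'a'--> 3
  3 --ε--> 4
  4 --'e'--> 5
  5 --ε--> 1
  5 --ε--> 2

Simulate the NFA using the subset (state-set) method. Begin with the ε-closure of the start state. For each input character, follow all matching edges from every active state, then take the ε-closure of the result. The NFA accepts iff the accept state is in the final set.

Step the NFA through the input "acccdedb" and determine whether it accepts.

Answer: REJECT

Derivation:
initial (ε-close {0}): {0,2}
'a' @ 1: {3,4}
'c' @ 2: {}  — no active states
rest 'ccdedb' ignored (set empty)
after full input: {}  (accept=1 not in)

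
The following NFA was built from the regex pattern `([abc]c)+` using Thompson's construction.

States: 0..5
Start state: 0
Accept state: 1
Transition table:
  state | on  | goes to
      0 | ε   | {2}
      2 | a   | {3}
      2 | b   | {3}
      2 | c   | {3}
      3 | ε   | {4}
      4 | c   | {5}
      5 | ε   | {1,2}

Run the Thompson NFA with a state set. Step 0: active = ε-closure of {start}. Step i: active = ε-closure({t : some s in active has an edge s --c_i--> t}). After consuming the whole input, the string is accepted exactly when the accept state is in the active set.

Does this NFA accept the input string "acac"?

Answer: ACCEPT

Derivation:
start: ε-closure({0}) = {0,2}
'a' @ 1: {3,4}
'c' @ 2: {1,2,5}  [accepting]
'a' @ 3: {3,4}
'c' @ 4: {1,2,5}  [accepting]
after full input: {1,2,5}  (accept=1 in)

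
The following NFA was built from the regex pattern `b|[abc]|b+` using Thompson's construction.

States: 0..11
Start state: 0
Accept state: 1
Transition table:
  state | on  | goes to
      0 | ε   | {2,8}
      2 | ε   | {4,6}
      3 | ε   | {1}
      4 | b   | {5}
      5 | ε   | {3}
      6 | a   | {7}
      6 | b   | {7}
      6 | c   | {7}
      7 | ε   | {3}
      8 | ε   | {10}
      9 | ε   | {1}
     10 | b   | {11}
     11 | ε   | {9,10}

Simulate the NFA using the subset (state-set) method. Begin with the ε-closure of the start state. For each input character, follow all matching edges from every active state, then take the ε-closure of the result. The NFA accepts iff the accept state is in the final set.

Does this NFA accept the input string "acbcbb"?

start: ε-closure({0}) = {0,2,4,6,8,10}
'a' @ 1: {1,3,7}  [accepting]
'c' @ 2: {}  — state set empty
rest 'bcbb' ignored (set empty)
final: {}; accept 1 not in set

Answer: REJECT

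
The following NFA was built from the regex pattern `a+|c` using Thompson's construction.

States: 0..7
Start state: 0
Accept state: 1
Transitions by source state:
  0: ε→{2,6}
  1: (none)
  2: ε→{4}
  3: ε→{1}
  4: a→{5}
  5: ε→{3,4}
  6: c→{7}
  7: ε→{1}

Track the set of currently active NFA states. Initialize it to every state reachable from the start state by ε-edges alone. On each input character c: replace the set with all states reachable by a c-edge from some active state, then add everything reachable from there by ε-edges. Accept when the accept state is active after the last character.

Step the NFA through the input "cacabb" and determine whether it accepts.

Answer: REJECT

Steps:
initial (ε-close {0}): {0,2,4,6}
'c' @ 1: {1,7}  ✓accept
'a' @ 2: {}  — no active states
rest 'cabb' ignored (set empty)
final: {}; accept 1 not in set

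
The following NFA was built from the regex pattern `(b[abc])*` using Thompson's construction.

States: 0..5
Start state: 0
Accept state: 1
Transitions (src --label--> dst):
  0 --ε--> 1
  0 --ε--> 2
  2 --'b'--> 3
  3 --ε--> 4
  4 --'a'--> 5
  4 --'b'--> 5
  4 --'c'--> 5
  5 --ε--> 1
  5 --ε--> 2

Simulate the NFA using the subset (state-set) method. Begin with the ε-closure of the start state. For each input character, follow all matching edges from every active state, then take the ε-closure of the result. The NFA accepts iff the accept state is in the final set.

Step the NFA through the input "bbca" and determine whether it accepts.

Answer: REJECT

Trace:
initial (ε-close {0}): {0,1,2}
'b' @ 1: {3,4}
'b' @ 2: {1,2,5}  (accept∈set)
'c' @ 3: {}  — state set empty
rest 'a' ignored (set empty)
after full input: {}  (accept=1 not in)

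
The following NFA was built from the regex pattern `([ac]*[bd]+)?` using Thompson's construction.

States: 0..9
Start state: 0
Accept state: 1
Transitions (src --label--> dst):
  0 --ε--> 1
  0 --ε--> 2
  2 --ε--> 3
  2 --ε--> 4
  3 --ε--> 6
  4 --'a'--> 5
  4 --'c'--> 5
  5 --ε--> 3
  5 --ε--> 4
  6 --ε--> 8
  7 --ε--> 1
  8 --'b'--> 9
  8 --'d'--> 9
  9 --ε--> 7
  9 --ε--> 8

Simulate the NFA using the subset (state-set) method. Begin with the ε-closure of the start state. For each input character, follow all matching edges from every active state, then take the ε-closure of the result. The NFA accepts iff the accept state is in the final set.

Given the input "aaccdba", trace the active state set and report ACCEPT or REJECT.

initial (ε-close {0}): {0,1,2,3,4,6,8}
'a' @ 1: {3,4,5,6,8}
'a' @ 2: {3,4,5,6,8}
'c' @ 3: {3,4,5,6,8}
'c' @ 4: {3,4,5,6,8}
'd' @ 5: {1,7,8,9}  [accepting]
'b' @ 6: {1,7,8,9}  [accepting]
'a' @ 7: {}  — no active states
final: {}; accept 1 not in set

Answer: REJECT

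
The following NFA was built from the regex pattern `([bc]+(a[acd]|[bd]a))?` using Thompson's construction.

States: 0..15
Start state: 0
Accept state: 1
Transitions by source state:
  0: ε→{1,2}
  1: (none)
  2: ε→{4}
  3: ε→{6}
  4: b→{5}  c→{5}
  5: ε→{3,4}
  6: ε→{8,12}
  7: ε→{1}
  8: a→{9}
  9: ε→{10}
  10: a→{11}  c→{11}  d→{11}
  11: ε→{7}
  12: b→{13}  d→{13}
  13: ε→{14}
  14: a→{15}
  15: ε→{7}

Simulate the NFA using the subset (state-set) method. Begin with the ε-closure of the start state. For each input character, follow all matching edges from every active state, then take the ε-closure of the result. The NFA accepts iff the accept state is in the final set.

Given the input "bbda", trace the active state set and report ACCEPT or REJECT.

S₀ = ε-closure({0}) = {0,1,2,4}
'b' @ 1: {3,4,5,6,8,12}
'b' @ 2: {3,4,5,6,8,12,13,14}
'd' @ 3: {13,14}
'a' @ 4: {1,7,15}  ✓accept
final: {1,7,15}; accept 1 in set

Answer: ACCEPT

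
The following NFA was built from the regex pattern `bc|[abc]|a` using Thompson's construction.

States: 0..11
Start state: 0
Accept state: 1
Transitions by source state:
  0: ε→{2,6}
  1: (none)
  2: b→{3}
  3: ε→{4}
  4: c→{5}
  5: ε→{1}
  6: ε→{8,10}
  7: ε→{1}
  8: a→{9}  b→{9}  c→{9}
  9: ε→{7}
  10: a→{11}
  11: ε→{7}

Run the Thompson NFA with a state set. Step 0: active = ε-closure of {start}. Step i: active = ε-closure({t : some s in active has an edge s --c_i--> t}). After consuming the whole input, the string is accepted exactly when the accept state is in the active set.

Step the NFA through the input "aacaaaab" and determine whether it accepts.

Answer: REJECT

Trace:
S₀ = ε-closure({0}) = {0,2,6,8,10}
'a' @ 1: {1,7,9,11}  [accepting]
'a' @ 2: {}  — state set empty
rest 'caaaab' ignored (set empty)
final: {}; accept 1 not in set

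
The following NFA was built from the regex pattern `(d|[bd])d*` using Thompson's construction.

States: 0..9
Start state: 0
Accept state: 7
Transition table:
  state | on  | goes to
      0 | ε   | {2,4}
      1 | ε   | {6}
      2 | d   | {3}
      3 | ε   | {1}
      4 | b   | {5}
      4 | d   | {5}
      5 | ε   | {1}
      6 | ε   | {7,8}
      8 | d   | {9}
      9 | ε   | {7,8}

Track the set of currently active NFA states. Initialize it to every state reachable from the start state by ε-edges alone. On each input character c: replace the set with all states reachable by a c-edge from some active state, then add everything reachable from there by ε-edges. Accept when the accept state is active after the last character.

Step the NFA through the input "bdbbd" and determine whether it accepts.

start: ε-closure({0}) = {0,2,4}
'b' @ 1: {1,5,6,7,8}  ✓accept
'd' @ 2: {7,8,9}  ✓accept
'b' @ 3: {}  — state set empty
rest 'bd' ignored (set empty)
end set {} — state 7 not in

Answer: REJECT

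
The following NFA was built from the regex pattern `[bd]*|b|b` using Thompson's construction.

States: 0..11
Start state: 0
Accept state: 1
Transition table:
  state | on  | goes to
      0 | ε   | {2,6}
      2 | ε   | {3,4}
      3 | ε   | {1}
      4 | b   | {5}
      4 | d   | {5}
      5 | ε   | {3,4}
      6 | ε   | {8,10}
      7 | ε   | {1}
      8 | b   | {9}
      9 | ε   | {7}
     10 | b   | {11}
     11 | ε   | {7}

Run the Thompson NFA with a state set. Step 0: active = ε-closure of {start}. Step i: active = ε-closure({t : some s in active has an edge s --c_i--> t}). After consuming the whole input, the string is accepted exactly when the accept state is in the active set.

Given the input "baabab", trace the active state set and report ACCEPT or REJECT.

Answer: REJECT

Trace:
initial (ε-close {0}): {0,1,2,3,4,6,8,10}
'b' @ 1: {1,3,4,5,7,9,11}  ✓accept
'a' @ 2: {}  — no active states
rest 'abab' ignored (set empty)
end set {} — state 1 not in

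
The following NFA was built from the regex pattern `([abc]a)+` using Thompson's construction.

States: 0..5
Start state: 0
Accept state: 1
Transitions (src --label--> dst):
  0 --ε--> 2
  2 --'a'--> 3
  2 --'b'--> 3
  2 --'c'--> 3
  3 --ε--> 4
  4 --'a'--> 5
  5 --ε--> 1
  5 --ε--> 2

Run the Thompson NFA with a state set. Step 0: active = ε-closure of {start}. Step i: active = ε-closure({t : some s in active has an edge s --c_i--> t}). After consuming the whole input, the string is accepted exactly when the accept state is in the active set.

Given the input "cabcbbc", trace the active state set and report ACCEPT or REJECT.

Answer: REJECT

Derivation:
S₀ = ε-closure({0}) = {0,2}
'c' @ 1: {3,4}
'a' @ 2: {1,2,5}  ✓accept
'b' @ 3: {3,4}
'c' @ 4: {}  — no active states
rest 'bbc' ignored (set empty)
end set {} — state 1 not in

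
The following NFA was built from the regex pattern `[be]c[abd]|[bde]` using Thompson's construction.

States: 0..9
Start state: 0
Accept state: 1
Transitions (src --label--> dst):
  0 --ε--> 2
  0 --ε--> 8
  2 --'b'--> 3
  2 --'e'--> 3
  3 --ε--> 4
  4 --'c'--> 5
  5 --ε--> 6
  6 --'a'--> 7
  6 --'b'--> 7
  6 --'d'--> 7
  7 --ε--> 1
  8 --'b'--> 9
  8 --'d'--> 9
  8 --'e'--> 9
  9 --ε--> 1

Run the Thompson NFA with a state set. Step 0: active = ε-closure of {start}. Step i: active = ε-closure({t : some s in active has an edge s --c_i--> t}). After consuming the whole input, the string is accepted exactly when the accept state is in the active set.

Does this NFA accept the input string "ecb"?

Answer: ACCEPT

Derivation:
S₀ = ε-closure({0}) = {0,2,8}
'e' @ 1: {1,3,4,9}  ✓accept
'c' @ 2: {5,6}
'b' @ 3: {1,7}  ✓accept
end set {1,7} — state 1 in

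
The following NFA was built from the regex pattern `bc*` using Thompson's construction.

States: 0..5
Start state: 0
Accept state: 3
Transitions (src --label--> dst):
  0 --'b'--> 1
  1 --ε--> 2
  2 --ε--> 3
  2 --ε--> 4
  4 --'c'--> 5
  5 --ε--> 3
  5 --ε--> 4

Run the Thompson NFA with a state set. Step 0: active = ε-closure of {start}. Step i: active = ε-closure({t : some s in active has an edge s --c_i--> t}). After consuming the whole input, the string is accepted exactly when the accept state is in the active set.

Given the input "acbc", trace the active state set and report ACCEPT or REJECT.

S₀ = ε-closure({0}) = {0}
'a' @ 1: {}  — dead — no transitions
rest 'cbc' ignored (set empty)
final: {}; accept 3 not in set

Answer: REJECT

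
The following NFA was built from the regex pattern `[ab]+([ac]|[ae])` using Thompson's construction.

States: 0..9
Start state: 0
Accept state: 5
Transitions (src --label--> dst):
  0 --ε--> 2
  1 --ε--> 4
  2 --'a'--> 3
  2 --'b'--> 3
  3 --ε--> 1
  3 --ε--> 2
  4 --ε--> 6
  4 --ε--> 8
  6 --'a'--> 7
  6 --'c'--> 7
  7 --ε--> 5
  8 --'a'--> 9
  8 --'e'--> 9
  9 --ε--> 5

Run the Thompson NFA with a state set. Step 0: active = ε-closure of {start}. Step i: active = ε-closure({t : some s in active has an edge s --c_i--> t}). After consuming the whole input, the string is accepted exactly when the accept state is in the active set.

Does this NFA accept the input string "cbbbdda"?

start: ε-closure({0}) = {0,2}
'c' @ 1: {}  — no active states
rest 'bbbdda' ignored (set empty)
final: {}; accept 5 not in set

Answer: REJECT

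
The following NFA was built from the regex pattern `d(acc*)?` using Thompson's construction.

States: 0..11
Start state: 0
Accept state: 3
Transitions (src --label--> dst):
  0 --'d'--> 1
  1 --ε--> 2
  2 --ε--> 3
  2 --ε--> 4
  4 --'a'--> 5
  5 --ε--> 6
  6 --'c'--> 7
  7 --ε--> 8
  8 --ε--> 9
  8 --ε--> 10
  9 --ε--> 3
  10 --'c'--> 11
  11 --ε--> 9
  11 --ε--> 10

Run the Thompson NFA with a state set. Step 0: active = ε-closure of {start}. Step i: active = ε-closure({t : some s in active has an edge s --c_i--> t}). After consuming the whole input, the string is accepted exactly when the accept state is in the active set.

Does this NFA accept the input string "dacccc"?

Answer: ACCEPT

Derivation:
initial (ε-close {0}): {0}
'd' @ 1: {1,2,3,4}  [accepting]
'a' @ 2: {5,6}
'c' @ 3: {3,7,8,9,10}  [accepting]
'c' @ 4: {3,9,10,11}  [accepting]
'c' @ 5: {3,9,10,11}  [accepting]
'c' @ 6: {3,9,10,11}  [accepting]
end set {3,9,10,11} — state 3 in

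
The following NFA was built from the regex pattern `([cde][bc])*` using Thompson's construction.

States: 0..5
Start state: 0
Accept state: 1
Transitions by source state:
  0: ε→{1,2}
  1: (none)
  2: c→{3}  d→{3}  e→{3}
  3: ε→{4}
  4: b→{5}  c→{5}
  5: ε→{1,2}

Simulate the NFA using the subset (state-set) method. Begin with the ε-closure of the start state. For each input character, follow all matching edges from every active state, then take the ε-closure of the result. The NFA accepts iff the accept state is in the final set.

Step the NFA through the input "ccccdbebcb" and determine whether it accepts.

Answer: ACCEPT

Trace:
initial (ε-close {0}): {0,1,2}
'c' @ 1: {3,4}
'c' @ 2: {1,2,5}  ✓accept
'c' @ 3: {3,4}
'c' @ 4: {1,2,5}  ✓accept
'd' @ 5: {3,4}
'b' @ 6: {1,2,5}  ✓accept
'e' @ 7: {3,4}
'b' @ 8: {1,2,5}  ✓accept
'c' @ 9: {3,4}
'b' @ 10: {1,2,5}  ✓accept
after full input: {1,2,5}  (accept=1 in)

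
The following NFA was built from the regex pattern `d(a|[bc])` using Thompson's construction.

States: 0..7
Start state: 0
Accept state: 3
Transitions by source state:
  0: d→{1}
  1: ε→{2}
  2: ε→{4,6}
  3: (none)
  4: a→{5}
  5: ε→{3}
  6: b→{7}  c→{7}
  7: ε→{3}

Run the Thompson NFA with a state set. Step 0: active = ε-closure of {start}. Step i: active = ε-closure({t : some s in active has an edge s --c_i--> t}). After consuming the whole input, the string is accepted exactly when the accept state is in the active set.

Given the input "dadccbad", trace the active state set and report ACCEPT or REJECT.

start: ε-closure({0}) = {0}
'd' @ 1: {1,2,4,6}
'a' @ 2: {3,5}  (accept∈set)
'd' @ 3: {}  — state set empty
rest 'ccbad' ignored (set empty)
end set {} — state 3 not in

Answer: REJECT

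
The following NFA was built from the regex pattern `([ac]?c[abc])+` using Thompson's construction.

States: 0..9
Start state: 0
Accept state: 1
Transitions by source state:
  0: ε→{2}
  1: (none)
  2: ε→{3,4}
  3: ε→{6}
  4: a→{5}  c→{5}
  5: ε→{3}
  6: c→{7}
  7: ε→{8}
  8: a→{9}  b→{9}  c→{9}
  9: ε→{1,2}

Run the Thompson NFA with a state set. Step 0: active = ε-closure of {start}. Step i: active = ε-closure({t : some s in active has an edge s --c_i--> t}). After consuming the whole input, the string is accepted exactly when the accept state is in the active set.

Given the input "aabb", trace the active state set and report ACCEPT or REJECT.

S₀ = ε-closure({0}) = {0,2,3,4,6}
'a' @ 1: {3,5,6}
'a' @ 2: {}  — state set empty
rest 'bb' ignored (set empty)
after full input: {}  (accept=1 not in)

Answer: REJECT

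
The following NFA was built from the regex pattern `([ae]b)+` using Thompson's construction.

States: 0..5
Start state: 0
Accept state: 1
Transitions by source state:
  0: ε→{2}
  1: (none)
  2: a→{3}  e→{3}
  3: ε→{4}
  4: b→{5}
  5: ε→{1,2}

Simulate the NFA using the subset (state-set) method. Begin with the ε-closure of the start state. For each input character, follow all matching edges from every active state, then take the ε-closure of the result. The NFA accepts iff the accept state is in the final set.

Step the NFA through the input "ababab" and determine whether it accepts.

initial (ε-close {0}): {0,2}
'a' @ 1: {3,4}
'b' @ 2: {1,2,5}  ✓accept
'a' @ 3: {3,4}
'b' @ 4: {1,2,5}  ✓accept
'a' @ 5: {3,4}
'b' @ 6: {1,2,5}  ✓accept
after full input: {1,2,5}  (accept=1 in)

Answer: ACCEPT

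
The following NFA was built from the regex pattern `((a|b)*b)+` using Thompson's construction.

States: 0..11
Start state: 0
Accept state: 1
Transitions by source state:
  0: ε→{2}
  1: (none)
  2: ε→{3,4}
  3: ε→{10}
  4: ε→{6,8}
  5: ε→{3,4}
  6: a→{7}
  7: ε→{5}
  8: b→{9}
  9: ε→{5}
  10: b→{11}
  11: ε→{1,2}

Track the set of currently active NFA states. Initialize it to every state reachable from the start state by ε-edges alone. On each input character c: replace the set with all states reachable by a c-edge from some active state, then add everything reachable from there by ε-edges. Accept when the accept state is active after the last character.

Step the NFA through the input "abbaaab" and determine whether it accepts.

Answer: ACCEPT

Steps:
S₀ = ε-closure({0}) = {0,2,3,4,6,8,10}
'a' @ 1: {3,4,5,6,7,8,10}
'b' @ 2: {1,2,3,4,5,6,8,9,10,11}  [accepting]
'b' @ 3: {1,2,3,4,5,6,8,9,10,11}  [accepting]
'a' @ 4: {3,4,5,6,7,8,10}
'a' @ 5: {3,4,5,6,7,8,10}
'a' @ 6: {3,4,5,6,7,8,10}
'b' @ 7: {1,2,3,4,5,6,8,9,10,11}  [accepting]
end set {1,2,3,4,5,6,8,9,10,11} — state 1 in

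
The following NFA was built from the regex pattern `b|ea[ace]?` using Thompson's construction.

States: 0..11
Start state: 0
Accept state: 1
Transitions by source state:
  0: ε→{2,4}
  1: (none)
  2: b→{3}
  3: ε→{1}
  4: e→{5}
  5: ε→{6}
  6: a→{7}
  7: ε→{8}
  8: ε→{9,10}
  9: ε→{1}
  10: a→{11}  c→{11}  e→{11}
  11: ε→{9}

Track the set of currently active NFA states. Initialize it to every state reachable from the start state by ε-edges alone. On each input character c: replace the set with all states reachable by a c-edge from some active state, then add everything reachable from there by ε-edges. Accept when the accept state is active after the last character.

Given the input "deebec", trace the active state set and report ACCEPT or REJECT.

Answer: REJECT

Derivation:
initial (ε-close {0}): {0,2,4}
'd' @ 1: {}  — dead — no transitions
rest 'eebec' ignored (set empty)
final: {}; accept 1 not in set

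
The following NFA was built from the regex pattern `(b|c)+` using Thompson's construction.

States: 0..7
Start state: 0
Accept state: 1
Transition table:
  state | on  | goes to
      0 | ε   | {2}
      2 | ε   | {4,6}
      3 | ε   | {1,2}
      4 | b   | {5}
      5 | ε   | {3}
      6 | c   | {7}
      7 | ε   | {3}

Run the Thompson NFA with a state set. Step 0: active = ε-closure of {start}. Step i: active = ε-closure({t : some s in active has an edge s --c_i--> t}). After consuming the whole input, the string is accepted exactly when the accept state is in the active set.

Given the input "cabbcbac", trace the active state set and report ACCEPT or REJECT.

Answer: REJECT

Trace:
start: ε-closure({0}) = {0,2,4,6}
'c' @ 1: {1,2,3,4,6,7}  [accepting]
'a' @ 2: {}  — dead — no transitions
rest 'bbcbac' ignored (set empty)
after full input: {}  (accept=1 not in)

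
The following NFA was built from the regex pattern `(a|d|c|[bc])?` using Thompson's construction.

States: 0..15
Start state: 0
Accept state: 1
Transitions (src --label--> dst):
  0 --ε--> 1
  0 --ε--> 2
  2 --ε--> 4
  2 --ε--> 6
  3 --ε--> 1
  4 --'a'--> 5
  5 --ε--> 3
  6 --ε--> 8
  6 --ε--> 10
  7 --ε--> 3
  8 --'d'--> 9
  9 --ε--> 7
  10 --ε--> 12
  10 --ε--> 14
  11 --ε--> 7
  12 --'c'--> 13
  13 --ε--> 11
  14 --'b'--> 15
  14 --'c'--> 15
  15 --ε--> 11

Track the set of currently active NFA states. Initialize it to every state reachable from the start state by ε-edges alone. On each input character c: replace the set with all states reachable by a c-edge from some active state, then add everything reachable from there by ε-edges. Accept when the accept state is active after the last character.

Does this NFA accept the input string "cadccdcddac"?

Answer: REJECT

Derivation:
initial (ε-close {0}): {0,1,2,4,6,8,10,12,14}
'c' @ 1: {1,3,7,11,13,15}  ✓accept
'a' @ 2: {}  — state set empty
rest 'dccdcddac' ignored (set empty)
end set {} — state 1 not in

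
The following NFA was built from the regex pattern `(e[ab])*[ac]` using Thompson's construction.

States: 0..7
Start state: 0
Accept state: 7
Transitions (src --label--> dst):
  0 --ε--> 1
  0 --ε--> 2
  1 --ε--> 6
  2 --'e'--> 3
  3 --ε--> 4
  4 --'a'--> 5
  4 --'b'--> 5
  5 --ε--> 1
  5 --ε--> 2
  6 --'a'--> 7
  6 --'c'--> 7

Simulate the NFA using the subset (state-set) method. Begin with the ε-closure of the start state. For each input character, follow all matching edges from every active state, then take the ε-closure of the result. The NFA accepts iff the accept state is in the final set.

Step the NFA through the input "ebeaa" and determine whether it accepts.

start: ε-closure({0}) = {0,1,2,6}
'e' @ 1: {3,4}
'b' @ 2: {1,2,5,6}
'e' @ 3: {3,4}
'a' @ 4: {1,2,5,6}
'a' @ 5: {7}  (accept∈set)
after full input: {7}  (accept=7 in)

Answer: ACCEPT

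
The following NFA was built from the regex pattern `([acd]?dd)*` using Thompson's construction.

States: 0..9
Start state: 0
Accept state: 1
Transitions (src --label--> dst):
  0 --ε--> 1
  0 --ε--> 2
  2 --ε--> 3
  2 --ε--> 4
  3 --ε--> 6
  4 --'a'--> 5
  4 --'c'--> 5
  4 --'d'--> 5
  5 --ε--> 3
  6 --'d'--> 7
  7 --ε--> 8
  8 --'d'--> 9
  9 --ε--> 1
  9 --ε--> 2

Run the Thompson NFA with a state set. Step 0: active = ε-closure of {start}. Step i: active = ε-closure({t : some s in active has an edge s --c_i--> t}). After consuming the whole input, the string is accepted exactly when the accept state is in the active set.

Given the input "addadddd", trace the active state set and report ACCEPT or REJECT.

S₀ = ε-closure({0}) = {0,1,2,3,4,6}
'a' @ 1: {3,5,6}
'd' @ 2: {7,8}
'd' @ 3: {1,2,3,4,6,9}  [accepting]
'a' @ 4: {3,5,6}
'd' @ 5: {7,8}
'd' @ 6: {1,2,3,4,6,9}  [accepting]
'd' @ 7: {3,5,6,7,8}
'd' @ 8: {1,2,3,4,6,7,8,9}  [accepting]
end set {1,2,3,4,6,7,8,9} — state 1 in

Answer: ACCEPT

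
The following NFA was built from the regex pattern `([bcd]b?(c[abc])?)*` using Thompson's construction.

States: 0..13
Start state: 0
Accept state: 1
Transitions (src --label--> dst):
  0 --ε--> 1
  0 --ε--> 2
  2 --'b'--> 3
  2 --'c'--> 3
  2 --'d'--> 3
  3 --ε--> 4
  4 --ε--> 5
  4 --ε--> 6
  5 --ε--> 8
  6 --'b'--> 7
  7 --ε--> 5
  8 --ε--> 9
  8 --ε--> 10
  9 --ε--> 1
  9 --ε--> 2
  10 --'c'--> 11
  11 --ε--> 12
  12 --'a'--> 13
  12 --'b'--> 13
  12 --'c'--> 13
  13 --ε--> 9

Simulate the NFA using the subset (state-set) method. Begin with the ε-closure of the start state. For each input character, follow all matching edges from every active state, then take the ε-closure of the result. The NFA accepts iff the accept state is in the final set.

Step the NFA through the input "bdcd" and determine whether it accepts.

S₀ = ε-closure({0}) = {0,1,2}
'b' @ 1: {1,2,3,4,5,6,8,9,10}  [accepting]
'd' @ 2: {1,2,3,4,5,6,8,9,10}  [accepting]
'c' @ 3: {1,2,3,4,5,6,8,9,10,11,12}  [accepting]
'd' @ 4: {1,2,3,4,5,6,8,9,10}  [accepting]
final: {1,2,3,4,5,6,8,9,10}; accept 1 in set

Answer: ACCEPT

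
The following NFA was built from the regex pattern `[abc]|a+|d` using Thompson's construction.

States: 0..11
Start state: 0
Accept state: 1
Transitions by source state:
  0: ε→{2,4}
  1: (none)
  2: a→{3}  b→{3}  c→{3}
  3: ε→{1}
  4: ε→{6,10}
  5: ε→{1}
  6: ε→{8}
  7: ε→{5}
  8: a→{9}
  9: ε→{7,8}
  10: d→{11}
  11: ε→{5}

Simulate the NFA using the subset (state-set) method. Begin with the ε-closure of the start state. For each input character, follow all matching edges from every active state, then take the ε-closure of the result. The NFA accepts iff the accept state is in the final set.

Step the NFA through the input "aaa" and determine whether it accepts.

start: ε-closure({0}) = {0,2,4,6,8,10}
'a' @ 1: {1,3,5,7,8,9}  [accepting]
'a' @ 2: {1,5,7,8,9}  [accepting]
'a' @ 3: {1,5,7,8,9}  [accepting]
after full input: {1,5,7,8,9}  (accept=1 in)

Answer: ACCEPT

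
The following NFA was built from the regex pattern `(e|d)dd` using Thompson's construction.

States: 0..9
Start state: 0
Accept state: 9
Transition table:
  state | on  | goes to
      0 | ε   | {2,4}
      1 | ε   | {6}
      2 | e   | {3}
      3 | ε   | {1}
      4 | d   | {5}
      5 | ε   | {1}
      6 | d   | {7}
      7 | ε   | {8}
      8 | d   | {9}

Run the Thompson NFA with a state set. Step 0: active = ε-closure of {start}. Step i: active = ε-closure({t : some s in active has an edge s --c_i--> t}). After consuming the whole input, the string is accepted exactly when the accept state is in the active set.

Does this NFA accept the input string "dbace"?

S₀ = ε-closure({0}) = {0,2,4}
'd' @ 1: {1,5,6}
'b' @ 2: {}  — no active states
rest 'ace' ignored (set empty)
final: {}; accept 9 not in set

Answer: REJECT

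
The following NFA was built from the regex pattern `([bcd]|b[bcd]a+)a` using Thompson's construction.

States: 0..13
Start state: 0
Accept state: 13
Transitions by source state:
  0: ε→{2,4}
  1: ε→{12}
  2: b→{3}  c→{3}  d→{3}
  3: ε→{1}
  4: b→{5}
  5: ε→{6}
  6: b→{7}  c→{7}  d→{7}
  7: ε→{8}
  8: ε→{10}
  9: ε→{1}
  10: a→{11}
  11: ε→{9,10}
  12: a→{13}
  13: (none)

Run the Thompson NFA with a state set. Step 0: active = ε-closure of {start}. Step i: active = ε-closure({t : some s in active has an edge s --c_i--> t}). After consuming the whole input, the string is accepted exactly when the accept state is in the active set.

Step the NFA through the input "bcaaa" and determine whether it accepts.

Answer: ACCEPT

Trace:
start: ε-closure({0}) = {0,2,4}
'b' @ 1: {1,3,5,6,12}
'c' @ 2: {7,8,10}
'a' @ 3: {1,9,10,11,12}
'a' @ 4: {1,9,10,11,12,13}  (accept∈set)
'a' @ 5: {1,9,10,11,12,13}  (accept∈set)
end set {1,9,10,11,12,13} — state 13 in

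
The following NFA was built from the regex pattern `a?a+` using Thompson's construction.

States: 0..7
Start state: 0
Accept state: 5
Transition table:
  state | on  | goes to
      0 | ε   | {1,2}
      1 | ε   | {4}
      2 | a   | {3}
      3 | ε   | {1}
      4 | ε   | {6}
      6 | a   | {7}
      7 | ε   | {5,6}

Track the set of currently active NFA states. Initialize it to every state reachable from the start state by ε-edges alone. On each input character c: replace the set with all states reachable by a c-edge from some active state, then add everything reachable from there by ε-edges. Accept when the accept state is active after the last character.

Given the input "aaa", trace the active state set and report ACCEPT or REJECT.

Answer: ACCEPT

Steps:
start: ε-closure({0}) = {0,1,2,4,6}
'a' @ 1: {1,3,4,5,6,7}  (accept∈set)
'a' @ 2: {5,6,7}  (accept∈set)
'a' @ 3: {5,6,7}  (accept∈set)
final: {5,6,7}; accept 5 in set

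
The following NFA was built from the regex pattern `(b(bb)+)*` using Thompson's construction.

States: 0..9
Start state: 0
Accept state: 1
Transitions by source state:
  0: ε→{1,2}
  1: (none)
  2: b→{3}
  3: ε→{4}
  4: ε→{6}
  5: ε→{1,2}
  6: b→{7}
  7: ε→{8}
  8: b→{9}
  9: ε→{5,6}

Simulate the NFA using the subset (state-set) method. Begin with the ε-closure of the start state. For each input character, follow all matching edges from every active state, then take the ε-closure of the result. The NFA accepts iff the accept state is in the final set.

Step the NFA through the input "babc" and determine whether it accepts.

start: ε-closure({0}) = {0,1,2}
'b' @ 1: {3,4,6}
'a' @ 2: {}  — state set empty
rest 'bc' ignored (set empty)
end set {} — state 1 not in

Answer: REJECT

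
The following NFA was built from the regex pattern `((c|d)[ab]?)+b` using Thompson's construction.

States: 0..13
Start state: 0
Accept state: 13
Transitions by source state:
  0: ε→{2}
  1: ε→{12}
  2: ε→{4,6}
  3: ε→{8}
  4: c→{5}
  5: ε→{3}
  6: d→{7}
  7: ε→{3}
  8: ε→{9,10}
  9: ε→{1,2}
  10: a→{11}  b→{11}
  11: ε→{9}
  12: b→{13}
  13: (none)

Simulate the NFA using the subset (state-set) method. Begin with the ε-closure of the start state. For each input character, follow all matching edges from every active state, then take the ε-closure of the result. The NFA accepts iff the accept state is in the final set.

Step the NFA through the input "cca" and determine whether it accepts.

Answer: REJECT

Trace:
start: ε-closure({0}) = {0,2,4,6}
'c' @ 1: {1,2,3,4,5,6,8,9,10,12}
'c' @ 2: {1,2,3,4,5,6,8,9,10,12}
'a' @ 3: {1,2,4,6,9,11,12}
after full input: {1,2,4,6,9,11,12}  (accept=13 not in)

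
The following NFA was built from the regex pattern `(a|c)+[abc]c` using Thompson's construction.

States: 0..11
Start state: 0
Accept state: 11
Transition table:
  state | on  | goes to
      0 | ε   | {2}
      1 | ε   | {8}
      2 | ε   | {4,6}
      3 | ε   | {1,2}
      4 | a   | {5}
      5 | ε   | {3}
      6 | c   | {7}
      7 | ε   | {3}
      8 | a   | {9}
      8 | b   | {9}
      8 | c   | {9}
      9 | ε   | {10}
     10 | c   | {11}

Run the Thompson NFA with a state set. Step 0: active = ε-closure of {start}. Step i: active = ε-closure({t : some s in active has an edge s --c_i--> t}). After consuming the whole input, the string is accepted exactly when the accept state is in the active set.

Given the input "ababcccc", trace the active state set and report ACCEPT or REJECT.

S₀ = ε-closure({0}) = {0,2,4,6}
'a' @ 1: {1,2,3,4,5,6,8}
'b' @ 2: {9,10}
'a' @ 3: {}  — no active states
rest 'bcccc' ignored (set empty)
after full input: {}  (accept=11 not in)

Answer: REJECT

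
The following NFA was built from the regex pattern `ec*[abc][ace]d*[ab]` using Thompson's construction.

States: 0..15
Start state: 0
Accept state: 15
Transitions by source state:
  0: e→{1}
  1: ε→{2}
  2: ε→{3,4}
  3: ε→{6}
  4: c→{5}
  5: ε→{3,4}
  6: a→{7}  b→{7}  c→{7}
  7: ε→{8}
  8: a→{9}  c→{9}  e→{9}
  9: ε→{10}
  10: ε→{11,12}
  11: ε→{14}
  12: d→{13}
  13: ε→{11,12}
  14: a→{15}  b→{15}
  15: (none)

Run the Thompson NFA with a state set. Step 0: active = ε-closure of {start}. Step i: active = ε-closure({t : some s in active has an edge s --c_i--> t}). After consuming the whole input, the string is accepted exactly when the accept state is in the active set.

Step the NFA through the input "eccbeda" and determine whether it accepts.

Answer: ACCEPT

Trace:
initial (ε-close {0}): {0}
'e' @ 1: {1,2,3,4,6}
'c' @ 2: {3,4,5,6,7,8}
'c' @ 3: {3,4,5,6,7,8,9,10,11,12,14}
'b' @ 4: {7,8,15}  ✓accept
'e' @ 5: {9,10,11,12,14}
'd' @ 6: {11,12,13,14}
'a' @ 7: {15}  ✓accept
end set {15} — state 15 in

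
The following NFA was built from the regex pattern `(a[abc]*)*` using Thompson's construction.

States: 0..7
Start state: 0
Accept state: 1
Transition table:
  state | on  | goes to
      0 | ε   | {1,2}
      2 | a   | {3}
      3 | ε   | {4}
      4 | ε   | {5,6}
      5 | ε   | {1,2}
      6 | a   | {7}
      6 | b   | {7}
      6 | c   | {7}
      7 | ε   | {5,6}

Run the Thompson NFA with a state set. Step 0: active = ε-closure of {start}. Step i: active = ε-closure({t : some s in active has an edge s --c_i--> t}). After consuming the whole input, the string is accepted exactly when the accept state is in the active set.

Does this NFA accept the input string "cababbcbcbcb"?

Answer: REJECT

Derivation:
S₀ = ε-closure({0}) = {0,1,2}
'c' @ 1: {}  — state set empty
rest 'ababbcbcbcb' ignored (set empty)
final: {}; accept 1 not in set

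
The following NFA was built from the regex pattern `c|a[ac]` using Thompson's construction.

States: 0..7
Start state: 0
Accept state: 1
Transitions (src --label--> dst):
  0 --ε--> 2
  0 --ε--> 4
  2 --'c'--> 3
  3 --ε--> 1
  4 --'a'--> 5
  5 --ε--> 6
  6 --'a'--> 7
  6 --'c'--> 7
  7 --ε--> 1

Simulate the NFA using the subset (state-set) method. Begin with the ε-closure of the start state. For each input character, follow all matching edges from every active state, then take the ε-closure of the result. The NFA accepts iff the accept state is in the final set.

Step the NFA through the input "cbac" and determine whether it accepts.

Answer: REJECT

Derivation:
initial (ε-close {0}): {0,2,4}
'c' @ 1: {1,3}  (accept∈set)
'b' @ 2: {}  — no active states
rest 'ac' ignored (set empty)
final: {}; accept 1 not in set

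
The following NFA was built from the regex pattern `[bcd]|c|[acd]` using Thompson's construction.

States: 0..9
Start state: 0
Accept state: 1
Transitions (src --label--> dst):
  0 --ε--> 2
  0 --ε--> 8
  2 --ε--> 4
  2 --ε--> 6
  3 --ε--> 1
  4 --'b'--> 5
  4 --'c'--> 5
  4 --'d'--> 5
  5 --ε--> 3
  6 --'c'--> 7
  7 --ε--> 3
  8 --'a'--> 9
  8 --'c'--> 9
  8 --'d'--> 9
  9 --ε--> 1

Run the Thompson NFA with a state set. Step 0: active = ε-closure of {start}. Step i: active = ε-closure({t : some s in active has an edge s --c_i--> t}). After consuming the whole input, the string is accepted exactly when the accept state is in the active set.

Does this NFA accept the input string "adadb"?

Answer: REJECT

Derivation:
initial (ε-close {0}): {0,2,4,6,8}
'a' @ 1: {1,9}  [accepting]
'd' @ 2: {}  — no active states
rest 'adb' ignored (set empty)
end set {} — state 1 not in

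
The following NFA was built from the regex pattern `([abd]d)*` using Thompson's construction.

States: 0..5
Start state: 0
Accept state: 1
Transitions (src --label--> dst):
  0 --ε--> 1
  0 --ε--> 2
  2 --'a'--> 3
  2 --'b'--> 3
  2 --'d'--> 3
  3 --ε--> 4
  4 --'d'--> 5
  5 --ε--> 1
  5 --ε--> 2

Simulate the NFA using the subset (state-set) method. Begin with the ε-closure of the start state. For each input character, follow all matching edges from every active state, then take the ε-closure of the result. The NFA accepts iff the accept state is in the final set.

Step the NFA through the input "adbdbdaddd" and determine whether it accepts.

Answer: ACCEPT

Trace:
initial (ε-close {0}): {0,1,2}
'a' @ 1: {3,4}
'd' @ 2: {1,2,5}  (accept∈set)
'b' @ 3: {3,4}
'd' @ 4: {1,2,5}  (accept∈set)
'b' @ 5: {3,4}
'd' @ 6: {1,2,5}  (accept∈set)
'a' @ 7: {3,4}
'd' @ 8: {1,2,5}  (accept∈set)
'd' @ 9: {3,4}
'd' @ 10: {1,2,5}  (accept∈set)
after full input: {1,2,5}  (accept=1 in)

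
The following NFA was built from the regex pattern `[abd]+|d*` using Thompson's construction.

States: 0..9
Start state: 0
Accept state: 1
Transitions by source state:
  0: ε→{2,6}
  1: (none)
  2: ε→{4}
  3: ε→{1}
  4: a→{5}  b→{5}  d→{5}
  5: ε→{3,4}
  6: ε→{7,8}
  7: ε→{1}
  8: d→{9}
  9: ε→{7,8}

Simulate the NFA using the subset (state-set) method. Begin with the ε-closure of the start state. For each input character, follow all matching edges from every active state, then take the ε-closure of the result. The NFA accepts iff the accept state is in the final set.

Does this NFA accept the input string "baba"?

initial (ε-close {0}): {0,1,2,4,6,7,8}
'b' @ 1: {1,3,4,5}  (accept∈set)
'a' @ 2: {1,3,4,5}  (accept∈set)
'b' @ 3: {1,3,4,5}  (accept∈set)
'a' @ 4: {1,3,4,5}  (accept∈set)
final: {1,3,4,5}; accept 1 in set

Answer: ACCEPT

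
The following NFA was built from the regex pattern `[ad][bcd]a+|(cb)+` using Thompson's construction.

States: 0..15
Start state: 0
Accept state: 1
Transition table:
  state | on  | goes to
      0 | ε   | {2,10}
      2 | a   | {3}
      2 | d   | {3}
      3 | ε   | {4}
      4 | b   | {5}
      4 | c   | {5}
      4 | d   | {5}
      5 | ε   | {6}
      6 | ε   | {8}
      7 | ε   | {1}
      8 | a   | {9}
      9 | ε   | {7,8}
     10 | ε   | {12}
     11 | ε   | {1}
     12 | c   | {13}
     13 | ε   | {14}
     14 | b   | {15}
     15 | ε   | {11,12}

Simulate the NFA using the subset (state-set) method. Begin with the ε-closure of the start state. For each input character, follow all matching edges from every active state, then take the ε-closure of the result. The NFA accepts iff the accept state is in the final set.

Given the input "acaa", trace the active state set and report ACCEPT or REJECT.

Answer: ACCEPT

Derivation:
initial (ε-close {0}): {0,2,10,12}
'a' @ 1: {3,4}
'c' @ 2: {5,6,8}
'a' @ 3: {1,7,8,9}  (accept∈set)
'a' @ 4: {1,7,8,9}  (accept∈set)
end set {1,7,8,9} — state 1 in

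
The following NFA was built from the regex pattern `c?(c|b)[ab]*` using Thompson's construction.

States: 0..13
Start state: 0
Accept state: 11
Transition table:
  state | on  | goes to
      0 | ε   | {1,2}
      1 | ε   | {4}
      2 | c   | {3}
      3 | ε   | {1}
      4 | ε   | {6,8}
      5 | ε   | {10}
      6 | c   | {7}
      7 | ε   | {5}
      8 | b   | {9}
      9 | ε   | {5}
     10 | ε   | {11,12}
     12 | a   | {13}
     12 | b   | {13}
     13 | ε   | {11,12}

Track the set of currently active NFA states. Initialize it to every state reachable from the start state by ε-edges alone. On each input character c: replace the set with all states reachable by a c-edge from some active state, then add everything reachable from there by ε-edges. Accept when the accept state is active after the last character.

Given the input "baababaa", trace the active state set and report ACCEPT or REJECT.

S₀ = ε-closure({0}) = {0,1,2,4,6,8}
'b' @ 1: {5,9,10,11,12}  ✓accept
'a' @ 2: {11,12,13}  ✓accept
'a' @ 3: {11,12,13}  ✓accept
'b' @ 4: {11,12,13}  ✓accept
'a' @ 5: {11,12,13}  ✓accept
'b' @ 6: {11,12,13}  ✓accept
'a' @ 7: {11,12,13}  ✓accept
'a' @ 8: {11,12,13}  ✓accept
end set {11,12,13} — state 11 in

Answer: ACCEPT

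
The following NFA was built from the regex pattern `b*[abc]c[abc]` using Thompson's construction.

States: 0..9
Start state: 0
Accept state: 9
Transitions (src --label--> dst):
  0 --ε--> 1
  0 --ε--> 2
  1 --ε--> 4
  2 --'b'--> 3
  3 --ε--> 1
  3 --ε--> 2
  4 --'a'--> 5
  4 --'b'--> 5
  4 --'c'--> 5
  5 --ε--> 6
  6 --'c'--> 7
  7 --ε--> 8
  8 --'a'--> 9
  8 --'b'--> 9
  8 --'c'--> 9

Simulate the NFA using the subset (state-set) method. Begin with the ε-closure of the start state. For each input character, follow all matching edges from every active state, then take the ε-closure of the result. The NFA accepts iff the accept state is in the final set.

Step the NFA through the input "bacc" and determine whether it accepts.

start: ε-closure({0}) = {0,1,2,4}
'b' @ 1: {1,2,3,4,5,6}
'a' @ 2: {5,6}
'c' @ 3: {7,8}
'c' @ 4: {9}  [accepting]
after full input: {9}  (accept=9 in)

Answer: ACCEPT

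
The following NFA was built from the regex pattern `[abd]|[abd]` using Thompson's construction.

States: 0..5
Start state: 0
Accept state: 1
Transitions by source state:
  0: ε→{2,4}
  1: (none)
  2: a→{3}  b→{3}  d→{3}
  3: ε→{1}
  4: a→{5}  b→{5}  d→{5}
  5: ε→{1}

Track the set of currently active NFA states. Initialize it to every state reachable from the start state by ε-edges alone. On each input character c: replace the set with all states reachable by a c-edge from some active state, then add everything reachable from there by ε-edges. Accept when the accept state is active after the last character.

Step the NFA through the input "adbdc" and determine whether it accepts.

S₀ = ε-closure({0}) = {0,2,4}
'a' @ 1: {1,3,5}  [accepting]
'd' @ 2: {}  — no active states
rest 'bdc' ignored (set empty)
end set {} — state 1 not in

Answer: REJECT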